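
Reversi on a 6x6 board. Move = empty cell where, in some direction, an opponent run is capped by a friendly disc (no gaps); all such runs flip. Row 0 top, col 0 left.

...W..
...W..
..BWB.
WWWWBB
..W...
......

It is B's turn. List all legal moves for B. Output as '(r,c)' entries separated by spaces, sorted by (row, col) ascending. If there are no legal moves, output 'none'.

Answer: (0,2) (0,4) (1,2) (4,0) (4,4) (5,1) (5,2)

Derivation:
(0,2): flips 1 -> legal
(0,4): flips 1 -> legal
(1,2): flips 1 -> legal
(1,4): no bracket -> illegal
(2,0): no bracket -> illegal
(2,1): no bracket -> illegal
(4,0): flips 1 -> legal
(4,1): no bracket -> illegal
(4,3): no bracket -> illegal
(4,4): flips 1 -> legal
(5,1): flips 2 -> legal
(5,2): flips 2 -> legal
(5,3): no bracket -> illegal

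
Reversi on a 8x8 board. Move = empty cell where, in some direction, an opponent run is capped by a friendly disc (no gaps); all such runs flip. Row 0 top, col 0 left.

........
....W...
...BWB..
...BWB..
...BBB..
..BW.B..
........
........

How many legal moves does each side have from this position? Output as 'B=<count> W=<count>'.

Answer: B=8 W=13

Derivation:
-- B to move --
(0,3): flips 1 -> legal
(0,4): flips 3 -> legal
(0,5): flips 1 -> legal
(1,3): flips 1 -> legal
(1,5): flips 1 -> legal
(4,2): no bracket -> illegal
(5,4): flips 1 -> legal
(6,2): flips 1 -> legal
(6,3): flips 1 -> legal
(6,4): no bracket -> illegal
B mobility = 8
-- W to move --
(1,2): flips 1 -> legal
(1,3): flips 3 -> legal
(1,5): no bracket -> illegal
(1,6): flips 1 -> legal
(2,2): flips 1 -> legal
(2,6): flips 3 -> legal
(3,2): flips 2 -> legal
(3,6): flips 2 -> legal
(4,1): no bracket -> illegal
(4,2): flips 1 -> legal
(4,6): flips 1 -> legal
(5,1): flips 1 -> legal
(5,4): flips 1 -> legal
(5,6): flips 1 -> legal
(6,1): flips 2 -> legal
(6,2): no bracket -> illegal
(6,3): no bracket -> illegal
(6,4): no bracket -> illegal
(6,5): no bracket -> illegal
(6,6): no bracket -> illegal
W mobility = 13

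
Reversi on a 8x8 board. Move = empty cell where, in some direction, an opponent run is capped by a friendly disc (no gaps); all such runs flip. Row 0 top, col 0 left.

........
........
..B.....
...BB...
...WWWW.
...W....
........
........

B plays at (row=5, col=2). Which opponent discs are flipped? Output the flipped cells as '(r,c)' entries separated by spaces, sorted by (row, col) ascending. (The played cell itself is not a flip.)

Answer: (4,3)

Derivation:
Dir NW: first cell '.' (not opp) -> no flip
Dir N: first cell '.' (not opp) -> no flip
Dir NE: opp run (4,3) capped by B -> flip
Dir W: first cell '.' (not opp) -> no flip
Dir E: opp run (5,3), next='.' -> no flip
Dir SW: first cell '.' (not opp) -> no flip
Dir S: first cell '.' (not opp) -> no flip
Dir SE: first cell '.' (not opp) -> no flip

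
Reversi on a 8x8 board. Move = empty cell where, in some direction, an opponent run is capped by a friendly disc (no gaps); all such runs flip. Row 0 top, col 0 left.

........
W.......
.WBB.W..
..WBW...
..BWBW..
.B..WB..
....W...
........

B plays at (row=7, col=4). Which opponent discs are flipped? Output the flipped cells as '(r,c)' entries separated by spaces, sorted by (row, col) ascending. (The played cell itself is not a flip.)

Answer: (5,4) (6,4)

Derivation:
Dir NW: first cell '.' (not opp) -> no flip
Dir N: opp run (6,4) (5,4) capped by B -> flip
Dir NE: first cell '.' (not opp) -> no flip
Dir W: first cell '.' (not opp) -> no flip
Dir E: first cell '.' (not opp) -> no flip
Dir SW: edge -> no flip
Dir S: edge -> no flip
Dir SE: edge -> no flip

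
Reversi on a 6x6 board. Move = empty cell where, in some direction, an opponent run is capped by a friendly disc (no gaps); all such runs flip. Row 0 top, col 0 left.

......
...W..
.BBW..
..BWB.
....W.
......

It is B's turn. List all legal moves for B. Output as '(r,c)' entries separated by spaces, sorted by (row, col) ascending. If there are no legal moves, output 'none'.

Answer: (0,4) (1,2) (1,4) (2,4) (5,4) (5,5)

Derivation:
(0,2): no bracket -> illegal
(0,3): no bracket -> illegal
(0,4): flips 1 -> legal
(1,2): flips 1 -> legal
(1,4): flips 1 -> legal
(2,4): flips 1 -> legal
(3,5): no bracket -> illegal
(4,2): no bracket -> illegal
(4,3): no bracket -> illegal
(4,5): no bracket -> illegal
(5,3): no bracket -> illegal
(5,4): flips 1 -> legal
(5,5): flips 2 -> legal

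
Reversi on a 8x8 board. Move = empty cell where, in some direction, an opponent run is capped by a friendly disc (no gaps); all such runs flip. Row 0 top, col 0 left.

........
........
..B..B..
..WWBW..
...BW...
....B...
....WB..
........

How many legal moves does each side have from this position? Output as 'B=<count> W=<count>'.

Answer: B=9 W=8

Derivation:
-- B to move --
(2,1): flips 1 -> legal
(2,3): flips 1 -> legal
(2,4): no bracket -> illegal
(2,6): no bracket -> illegal
(3,1): flips 2 -> legal
(3,6): flips 1 -> legal
(4,1): no bracket -> illegal
(4,2): flips 1 -> legal
(4,5): flips 2 -> legal
(4,6): no bracket -> illegal
(5,3): no bracket -> illegal
(5,5): flips 2 -> legal
(6,3): flips 1 -> legal
(7,3): no bracket -> illegal
(7,4): flips 1 -> legal
(7,5): no bracket -> illegal
B mobility = 9
-- W to move --
(1,1): flips 1 -> legal
(1,2): flips 1 -> legal
(1,3): no bracket -> illegal
(1,4): no bracket -> illegal
(1,5): flips 1 -> legal
(1,6): no bracket -> illegal
(2,1): no bracket -> illegal
(2,3): no bracket -> illegal
(2,4): flips 1 -> legal
(2,6): no bracket -> illegal
(3,1): no bracket -> illegal
(3,6): no bracket -> illegal
(4,2): flips 1 -> legal
(4,5): no bracket -> illegal
(5,2): no bracket -> illegal
(5,3): flips 1 -> legal
(5,5): no bracket -> illegal
(5,6): no bracket -> illegal
(6,3): no bracket -> illegal
(6,6): flips 1 -> legal
(7,4): no bracket -> illegal
(7,5): no bracket -> illegal
(7,6): flips 3 -> legal
W mobility = 8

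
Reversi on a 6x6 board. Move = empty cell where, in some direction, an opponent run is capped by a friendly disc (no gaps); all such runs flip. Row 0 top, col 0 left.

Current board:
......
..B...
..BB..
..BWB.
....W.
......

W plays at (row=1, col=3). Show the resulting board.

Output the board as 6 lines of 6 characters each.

Place W at (1,3); scan 8 dirs for brackets.
Dir NW: first cell '.' (not opp) -> no flip
Dir N: first cell '.' (not opp) -> no flip
Dir NE: first cell '.' (not opp) -> no flip
Dir W: opp run (1,2), next='.' -> no flip
Dir E: first cell '.' (not opp) -> no flip
Dir SW: opp run (2,2), next='.' -> no flip
Dir S: opp run (2,3) capped by W -> flip
Dir SE: first cell '.' (not opp) -> no flip
All flips: (2,3)

Answer: ......
..BW..
..BW..
..BWB.
....W.
......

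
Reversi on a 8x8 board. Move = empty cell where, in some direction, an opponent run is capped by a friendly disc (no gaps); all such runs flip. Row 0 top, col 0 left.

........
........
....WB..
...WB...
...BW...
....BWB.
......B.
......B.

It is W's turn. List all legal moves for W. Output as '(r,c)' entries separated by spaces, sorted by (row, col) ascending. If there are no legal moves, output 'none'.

(1,4): no bracket -> illegal
(1,5): no bracket -> illegal
(1,6): no bracket -> illegal
(2,3): no bracket -> illegal
(2,6): flips 1 -> legal
(3,2): no bracket -> illegal
(3,5): flips 1 -> legal
(3,6): no bracket -> illegal
(4,2): flips 1 -> legal
(4,5): no bracket -> illegal
(4,6): no bracket -> illegal
(4,7): no bracket -> illegal
(5,2): no bracket -> illegal
(5,3): flips 2 -> legal
(5,7): flips 1 -> legal
(6,3): no bracket -> illegal
(6,4): flips 1 -> legal
(6,5): no bracket -> illegal
(6,7): no bracket -> illegal
(7,5): no bracket -> illegal
(7,7): flips 1 -> legal

Answer: (2,6) (3,5) (4,2) (5,3) (5,7) (6,4) (7,7)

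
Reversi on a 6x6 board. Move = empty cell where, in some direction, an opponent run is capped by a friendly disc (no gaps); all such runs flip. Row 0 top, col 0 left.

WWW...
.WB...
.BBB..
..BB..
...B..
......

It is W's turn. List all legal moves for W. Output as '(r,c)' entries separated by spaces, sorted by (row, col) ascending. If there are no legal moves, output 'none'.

Answer: (1,3) (3,1) (3,4) (4,2) (4,4)

Derivation:
(0,3): no bracket -> illegal
(1,0): no bracket -> illegal
(1,3): flips 1 -> legal
(1,4): no bracket -> illegal
(2,0): no bracket -> illegal
(2,4): no bracket -> illegal
(3,0): no bracket -> illegal
(3,1): flips 1 -> legal
(3,4): flips 2 -> legal
(4,1): no bracket -> illegal
(4,2): flips 3 -> legal
(4,4): flips 2 -> legal
(5,2): no bracket -> illegal
(5,3): no bracket -> illegal
(5,4): no bracket -> illegal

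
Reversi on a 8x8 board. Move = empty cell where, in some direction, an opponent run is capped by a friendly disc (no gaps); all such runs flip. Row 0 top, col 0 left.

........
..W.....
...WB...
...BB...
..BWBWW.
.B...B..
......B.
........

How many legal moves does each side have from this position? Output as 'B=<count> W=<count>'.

Answer: B=9 W=4

Derivation:
-- B to move --
(0,1): flips 2 -> legal
(0,2): no bracket -> illegal
(0,3): no bracket -> illegal
(1,1): no bracket -> illegal
(1,3): flips 1 -> legal
(1,4): no bracket -> illegal
(2,1): no bracket -> illegal
(2,2): flips 1 -> legal
(3,2): no bracket -> illegal
(3,5): flips 1 -> legal
(3,6): no bracket -> illegal
(3,7): flips 1 -> legal
(4,7): flips 2 -> legal
(5,2): flips 1 -> legal
(5,3): flips 1 -> legal
(5,4): no bracket -> illegal
(5,6): flips 1 -> legal
(5,7): no bracket -> illegal
B mobility = 9
-- W to move --
(1,3): no bracket -> illegal
(1,4): no bracket -> illegal
(1,5): no bracket -> illegal
(2,2): no bracket -> illegal
(2,5): flips 2 -> legal
(3,1): no bracket -> illegal
(3,2): no bracket -> illegal
(3,5): no bracket -> illegal
(4,0): no bracket -> illegal
(4,1): flips 1 -> legal
(5,0): no bracket -> illegal
(5,2): no bracket -> illegal
(5,3): no bracket -> illegal
(5,4): no bracket -> illegal
(5,6): no bracket -> illegal
(5,7): no bracket -> illegal
(6,0): no bracket -> illegal
(6,1): no bracket -> illegal
(6,2): no bracket -> illegal
(6,4): flips 1 -> legal
(6,5): flips 1 -> legal
(6,7): no bracket -> illegal
(7,5): no bracket -> illegal
(7,6): no bracket -> illegal
(7,7): no bracket -> illegal
W mobility = 4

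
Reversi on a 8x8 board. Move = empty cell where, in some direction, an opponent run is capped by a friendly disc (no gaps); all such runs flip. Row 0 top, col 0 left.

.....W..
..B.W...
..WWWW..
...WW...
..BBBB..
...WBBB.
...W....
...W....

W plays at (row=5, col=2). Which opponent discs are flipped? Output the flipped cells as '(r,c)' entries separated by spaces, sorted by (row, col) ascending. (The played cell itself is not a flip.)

Answer: (4,3)

Derivation:
Dir NW: first cell '.' (not opp) -> no flip
Dir N: opp run (4,2), next='.' -> no flip
Dir NE: opp run (4,3) capped by W -> flip
Dir W: first cell '.' (not opp) -> no flip
Dir E: first cell 'W' (not opp) -> no flip
Dir SW: first cell '.' (not opp) -> no flip
Dir S: first cell '.' (not opp) -> no flip
Dir SE: first cell 'W' (not opp) -> no flip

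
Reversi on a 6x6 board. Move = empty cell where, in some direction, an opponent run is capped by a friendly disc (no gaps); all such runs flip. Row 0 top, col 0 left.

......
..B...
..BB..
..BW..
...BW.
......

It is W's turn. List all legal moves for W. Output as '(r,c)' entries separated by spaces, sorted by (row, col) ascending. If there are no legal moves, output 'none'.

Answer: (1,1) (1,3) (3,1) (4,2) (5,3)

Derivation:
(0,1): no bracket -> illegal
(0,2): no bracket -> illegal
(0,3): no bracket -> illegal
(1,1): flips 1 -> legal
(1,3): flips 1 -> legal
(1,4): no bracket -> illegal
(2,1): no bracket -> illegal
(2,4): no bracket -> illegal
(3,1): flips 1 -> legal
(3,4): no bracket -> illegal
(4,1): no bracket -> illegal
(4,2): flips 1 -> legal
(5,2): no bracket -> illegal
(5,3): flips 1 -> legal
(5,4): no bracket -> illegal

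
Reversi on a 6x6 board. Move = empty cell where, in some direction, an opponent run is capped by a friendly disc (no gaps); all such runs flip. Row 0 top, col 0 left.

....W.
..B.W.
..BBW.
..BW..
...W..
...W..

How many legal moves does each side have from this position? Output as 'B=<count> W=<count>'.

-- B to move --
(0,3): no bracket -> illegal
(0,5): flips 1 -> legal
(1,3): no bracket -> illegal
(1,5): no bracket -> illegal
(2,5): flips 1 -> legal
(3,4): flips 1 -> legal
(3,5): no bracket -> illegal
(4,2): no bracket -> illegal
(4,4): flips 1 -> legal
(5,2): no bracket -> illegal
(5,4): flips 1 -> legal
B mobility = 5
-- W to move --
(0,1): no bracket -> illegal
(0,2): no bracket -> illegal
(0,3): no bracket -> illegal
(1,1): flips 1 -> legal
(1,3): flips 1 -> legal
(2,1): flips 3 -> legal
(3,1): flips 1 -> legal
(3,4): no bracket -> illegal
(4,1): flips 2 -> legal
(4,2): no bracket -> illegal
W mobility = 5

Answer: B=5 W=5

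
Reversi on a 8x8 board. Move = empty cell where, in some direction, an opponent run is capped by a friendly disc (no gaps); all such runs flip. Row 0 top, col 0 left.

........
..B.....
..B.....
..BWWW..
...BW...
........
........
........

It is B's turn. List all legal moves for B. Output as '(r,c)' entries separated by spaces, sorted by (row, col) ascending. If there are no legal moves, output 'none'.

Answer: (2,3) (2,5) (3,6) (4,5) (5,5)

Derivation:
(2,3): flips 1 -> legal
(2,4): no bracket -> illegal
(2,5): flips 1 -> legal
(2,6): no bracket -> illegal
(3,6): flips 3 -> legal
(4,2): no bracket -> illegal
(4,5): flips 1 -> legal
(4,6): no bracket -> illegal
(5,3): no bracket -> illegal
(5,4): no bracket -> illegal
(5,5): flips 2 -> legal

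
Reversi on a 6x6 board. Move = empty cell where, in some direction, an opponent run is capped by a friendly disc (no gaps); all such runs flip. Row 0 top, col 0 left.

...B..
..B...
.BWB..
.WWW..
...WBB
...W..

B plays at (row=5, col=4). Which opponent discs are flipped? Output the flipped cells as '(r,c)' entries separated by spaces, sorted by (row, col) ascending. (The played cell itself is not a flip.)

Dir NW: opp run (4,3) (3,2) capped by B -> flip
Dir N: first cell 'B' (not opp) -> no flip
Dir NE: first cell 'B' (not opp) -> no flip
Dir W: opp run (5,3), next='.' -> no flip
Dir E: first cell '.' (not opp) -> no flip
Dir SW: edge -> no flip
Dir S: edge -> no flip
Dir SE: edge -> no flip

Answer: (3,2) (4,3)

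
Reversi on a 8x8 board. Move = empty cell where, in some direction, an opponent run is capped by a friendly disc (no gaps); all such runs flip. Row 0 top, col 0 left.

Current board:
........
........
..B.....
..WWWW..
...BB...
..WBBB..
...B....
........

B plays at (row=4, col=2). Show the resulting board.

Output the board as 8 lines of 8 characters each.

Place B at (4,2); scan 8 dirs for brackets.
Dir NW: first cell '.' (not opp) -> no flip
Dir N: opp run (3,2) capped by B -> flip
Dir NE: opp run (3,3), next='.' -> no flip
Dir W: first cell '.' (not opp) -> no flip
Dir E: first cell 'B' (not opp) -> no flip
Dir SW: first cell '.' (not opp) -> no flip
Dir S: opp run (5,2), next='.' -> no flip
Dir SE: first cell 'B' (not opp) -> no flip
All flips: (3,2)

Answer: ........
........
..B.....
..BWWW..
..BBB...
..WBBB..
...B....
........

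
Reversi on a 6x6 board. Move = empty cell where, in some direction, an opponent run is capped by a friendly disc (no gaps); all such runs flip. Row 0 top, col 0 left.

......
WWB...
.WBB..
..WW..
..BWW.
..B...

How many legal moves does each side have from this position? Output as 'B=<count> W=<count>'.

-- B to move --
(0,0): flips 1 -> legal
(0,1): no bracket -> illegal
(0,2): no bracket -> illegal
(2,0): flips 1 -> legal
(2,4): flips 1 -> legal
(3,0): flips 1 -> legal
(3,1): no bracket -> illegal
(3,4): flips 1 -> legal
(3,5): no bracket -> illegal
(4,1): flips 1 -> legal
(4,5): flips 2 -> legal
(5,3): flips 2 -> legal
(5,4): no bracket -> illegal
(5,5): flips 2 -> legal
B mobility = 9
-- W to move --
(0,1): no bracket -> illegal
(0,2): flips 2 -> legal
(0,3): flips 1 -> legal
(1,3): flips 2 -> legal
(1,4): flips 1 -> legal
(2,4): flips 2 -> legal
(3,1): no bracket -> illegal
(3,4): no bracket -> illegal
(4,1): flips 1 -> legal
(5,1): flips 1 -> legal
(5,3): no bracket -> illegal
W mobility = 7

Answer: B=9 W=7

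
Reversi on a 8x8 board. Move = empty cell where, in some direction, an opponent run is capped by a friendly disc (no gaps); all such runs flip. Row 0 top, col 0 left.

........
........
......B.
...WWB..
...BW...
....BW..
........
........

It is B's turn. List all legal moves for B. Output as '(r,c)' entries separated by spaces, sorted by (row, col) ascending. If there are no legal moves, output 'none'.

(2,2): no bracket -> illegal
(2,3): flips 1 -> legal
(2,4): flips 2 -> legal
(2,5): flips 1 -> legal
(3,2): flips 2 -> legal
(4,2): no bracket -> illegal
(4,5): flips 1 -> legal
(4,6): no bracket -> illegal
(5,3): flips 1 -> legal
(5,6): flips 1 -> legal
(6,4): no bracket -> illegal
(6,5): no bracket -> illegal
(6,6): no bracket -> illegal

Answer: (2,3) (2,4) (2,5) (3,2) (4,5) (5,3) (5,6)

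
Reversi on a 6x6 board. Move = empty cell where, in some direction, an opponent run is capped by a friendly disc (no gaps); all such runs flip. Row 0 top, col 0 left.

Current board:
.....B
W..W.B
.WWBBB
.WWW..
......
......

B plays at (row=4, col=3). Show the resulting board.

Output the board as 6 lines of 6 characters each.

Place B at (4,3); scan 8 dirs for brackets.
Dir NW: opp run (3,2) (2,1) (1,0), next=edge -> no flip
Dir N: opp run (3,3) capped by B -> flip
Dir NE: first cell '.' (not opp) -> no flip
Dir W: first cell '.' (not opp) -> no flip
Dir E: first cell '.' (not opp) -> no flip
Dir SW: first cell '.' (not opp) -> no flip
Dir S: first cell '.' (not opp) -> no flip
Dir SE: first cell '.' (not opp) -> no flip
All flips: (3,3)

Answer: .....B
W..W.B
.WWBBB
.WWB..
...B..
......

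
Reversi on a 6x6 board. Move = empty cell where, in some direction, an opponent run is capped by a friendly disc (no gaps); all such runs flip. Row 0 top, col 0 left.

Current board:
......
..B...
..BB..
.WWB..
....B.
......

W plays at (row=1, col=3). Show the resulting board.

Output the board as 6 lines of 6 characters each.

Answer: ......
..BW..
..WB..
.WWB..
....B.
......

Derivation:
Place W at (1,3); scan 8 dirs for brackets.
Dir NW: first cell '.' (not opp) -> no flip
Dir N: first cell '.' (not opp) -> no flip
Dir NE: first cell '.' (not opp) -> no flip
Dir W: opp run (1,2), next='.' -> no flip
Dir E: first cell '.' (not opp) -> no flip
Dir SW: opp run (2,2) capped by W -> flip
Dir S: opp run (2,3) (3,3), next='.' -> no flip
Dir SE: first cell '.' (not opp) -> no flip
All flips: (2,2)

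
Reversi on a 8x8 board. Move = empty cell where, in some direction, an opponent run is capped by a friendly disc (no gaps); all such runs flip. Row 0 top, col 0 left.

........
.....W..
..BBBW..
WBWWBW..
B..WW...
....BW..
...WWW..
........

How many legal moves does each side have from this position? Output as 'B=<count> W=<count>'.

-- B to move --
(0,4): no bracket -> illegal
(0,5): no bracket -> illegal
(0,6): flips 1 -> legal
(1,4): no bracket -> illegal
(1,6): flips 1 -> legal
(2,0): flips 1 -> legal
(2,1): flips 2 -> legal
(2,6): flips 1 -> legal
(3,6): flips 1 -> legal
(4,1): flips 1 -> legal
(4,2): flips 2 -> legal
(4,5): no bracket -> illegal
(4,6): flips 1 -> legal
(5,2): flips 1 -> legal
(5,3): flips 2 -> legal
(5,6): flips 1 -> legal
(6,2): no bracket -> illegal
(6,6): flips 3 -> legal
(7,2): flips 1 -> legal
(7,3): no bracket -> illegal
(7,4): flips 1 -> legal
(7,5): no bracket -> illegal
(7,6): flips 1 -> legal
B mobility = 16
-- W to move --
(1,1): flips 1 -> legal
(1,2): flips 1 -> legal
(1,3): flips 2 -> legal
(1,4): flips 3 -> legal
(2,0): no bracket -> illegal
(2,1): flips 3 -> legal
(4,1): no bracket -> illegal
(4,2): no bracket -> illegal
(4,5): flips 1 -> legal
(5,0): flips 1 -> legal
(5,1): no bracket -> illegal
(5,3): flips 1 -> legal
W mobility = 8

Answer: B=16 W=8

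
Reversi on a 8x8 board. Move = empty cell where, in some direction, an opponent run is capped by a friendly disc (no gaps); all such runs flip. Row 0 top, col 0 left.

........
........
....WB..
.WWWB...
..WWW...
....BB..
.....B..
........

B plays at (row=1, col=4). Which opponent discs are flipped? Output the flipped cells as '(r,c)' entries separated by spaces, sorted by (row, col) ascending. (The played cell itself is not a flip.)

Answer: (2,4)

Derivation:
Dir NW: first cell '.' (not opp) -> no flip
Dir N: first cell '.' (not opp) -> no flip
Dir NE: first cell '.' (not opp) -> no flip
Dir W: first cell '.' (not opp) -> no flip
Dir E: first cell '.' (not opp) -> no flip
Dir SW: first cell '.' (not opp) -> no flip
Dir S: opp run (2,4) capped by B -> flip
Dir SE: first cell 'B' (not opp) -> no flip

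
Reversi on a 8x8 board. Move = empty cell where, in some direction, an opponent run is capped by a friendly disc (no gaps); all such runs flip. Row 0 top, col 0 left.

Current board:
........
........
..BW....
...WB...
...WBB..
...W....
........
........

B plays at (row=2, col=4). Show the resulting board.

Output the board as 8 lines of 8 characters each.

Place B at (2,4); scan 8 dirs for brackets.
Dir NW: first cell '.' (not opp) -> no flip
Dir N: first cell '.' (not opp) -> no flip
Dir NE: first cell '.' (not opp) -> no flip
Dir W: opp run (2,3) capped by B -> flip
Dir E: first cell '.' (not opp) -> no flip
Dir SW: opp run (3,3), next='.' -> no flip
Dir S: first cell 'B' (not opp) -> no flip
Dir SE: first cell '.' (not opp) -> no flip
All flips: (2,3)

Answer: ........
........
..BBB...
...WB...
...WBB..
...W....
........
........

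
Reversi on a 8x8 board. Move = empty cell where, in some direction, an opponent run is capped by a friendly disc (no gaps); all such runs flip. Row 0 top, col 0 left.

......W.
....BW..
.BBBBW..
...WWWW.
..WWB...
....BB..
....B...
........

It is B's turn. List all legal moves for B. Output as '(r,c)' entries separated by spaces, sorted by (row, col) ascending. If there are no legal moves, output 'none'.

Answer: (1,6) (2,6) (3,2) (4,1) (4,5) (4,6) (4,7) (5,1) (5,3)

Derivation:
(0,4): no bracket -> illegal
(0,5): no bracket -> illegal
(0,7): no bracket -> illegal
(1,6): flips 1 -> legal
(1,7): no bracket -> illegal
(2,6): flips 2 -> legal
(2,7): no bracket -> illegal
(3,1): no bracket -> illegal
(3,2): flips 1 -> legal
(3,7): no bracket -> illegal
(4,1): flips 2 -> legal
(4,5): flips 1 -> legal
(4,6): flips 1 -> legal
(4,7): flips 2 -> legal
(5,1): flips 2 -> legal
(5,2): no bracket -> illegal
(5,3): flips 2 -> legal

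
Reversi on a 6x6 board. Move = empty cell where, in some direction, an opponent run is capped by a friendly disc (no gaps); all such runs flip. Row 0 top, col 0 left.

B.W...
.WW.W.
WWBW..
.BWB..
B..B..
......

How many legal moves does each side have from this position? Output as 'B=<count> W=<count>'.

Answer: B=5 W=7

Derivation:
-- B to move --
(0,1): flips 2 -> legal
(0,3): no bracket -> illegal
(0,4): no bracket -> illegal
(0,5): no bracket -> illegal
(1,0): flips 2 -> legal
(1,3): flips 1 -> legal
(1,5): no bracket -> illegal
(2,4): flips 1 -> legal
(2,5): no bracket -> illegal
(3,0): no bracket -> illegal
(3,4): no bracket -> illegal
(4,1): no bracket -> illegal
(4,2): flips 1 -> legal
B mobility = 5
-- W to move --
(0,1): no bracket -> illegal
(1,0): no bracket -> illegal
(1,3): no bracket -> illegal
(2,4): no bracket -> illegal
(3,0): flips 1 -> legal
(3,4): flips 1 -> legal
(4,1): flips 1 -> legal
(4,2): flips 1 -> legal
(4,4): flips 2 -> legal
(5,0): no bracket -> illegal
(5,1): no bracket -> illegal
(5,2): no bracket -> illegal
(5,3): flips 2 -> legal
(5,4): flips 1 -> legal
W mobility = 7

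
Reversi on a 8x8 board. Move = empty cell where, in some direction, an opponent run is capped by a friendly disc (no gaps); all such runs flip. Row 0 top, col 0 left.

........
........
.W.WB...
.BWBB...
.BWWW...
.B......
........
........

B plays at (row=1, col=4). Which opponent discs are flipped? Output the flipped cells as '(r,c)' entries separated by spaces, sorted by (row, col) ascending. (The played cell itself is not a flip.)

Answer: (2,3) (3,2)

Derivation:
Dir NW: first cell '.' (not opp) -> no flip
Dir N: first cell '.' (not opp) -> no flip
Dir NE: first cell '.' (not opp) -> no flip
Dir W: first cell '.' (not opp) -> no flip
Dir E: first cell '.' (not opp) -> no flip
Dir SW: opp run (2,3) (3,2) capped by B -> flip
Dir S: first cell 'B' (not opp) -> no flip
Dir SE: first cell '.' (not opp) -> no flip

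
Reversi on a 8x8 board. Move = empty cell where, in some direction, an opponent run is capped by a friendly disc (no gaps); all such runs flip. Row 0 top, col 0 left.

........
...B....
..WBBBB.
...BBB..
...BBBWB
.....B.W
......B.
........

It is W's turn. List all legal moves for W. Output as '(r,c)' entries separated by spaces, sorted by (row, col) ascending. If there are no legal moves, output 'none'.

Answer: (0,2) (0,4) (2,7) (3,7) (4,2) (6,4) (7,5) (7,7)

Derivation:
(0,2): flips 3 -> legal
(0,3): no bracket -> illegal
(0,4): flips 1 -> legal
(1,2): no bracket -> illegal
(1,4): no bracket -> illegal
(1,5): no bracket -> illegal
(1,6): no bracket -> illegal
(1,7): no bracket -> illegal
(2,7): flips 4 -> legal
(3,2): no bracket -> illegal
(3,6): no bracket -> illegal
(3,7): flips 1 -> legal
(4,2): flips 3 -> legal
(5,2): no bracket -> illegal
(5,3): no bracket -> illegal
(5,4): no bracket -> illegal
(5,6): no bracket -> illegal
(6,4): flips 1 -> legal
(6,5): no bracket -> illegal
(6,7): no bracket -> illegal
(7,5): flips 1 -> legal
(7,6): no bracket -> illegal
(7,7): flips 4 -> legal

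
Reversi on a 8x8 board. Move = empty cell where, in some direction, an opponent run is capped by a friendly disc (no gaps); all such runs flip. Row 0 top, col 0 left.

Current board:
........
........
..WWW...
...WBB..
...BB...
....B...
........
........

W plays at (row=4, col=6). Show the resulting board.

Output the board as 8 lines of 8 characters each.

Place W at (4,6); scan 8 dirs for brackets.
Dir NW: opp run (3,5) capped by W -> flip
Dir N: first cell '.' (not opp) -> no flip
Dir NE: first cell '.' (not opp) -> no flip
Dir W: first cell '.' (not opp) -> no flip
Dir E: first cell '.' (not opp) -> no flip
Dir SW: first cell '.' (not opp) -> no flip
Dir S: first cell '.' (not opp) -> no flip
Dir SE: first cell '.' (not opp) -> no flip
All flips: (3,5)

Answer: ........
........
..WWW...
...WBW..
...BB.W.
....B...
........
........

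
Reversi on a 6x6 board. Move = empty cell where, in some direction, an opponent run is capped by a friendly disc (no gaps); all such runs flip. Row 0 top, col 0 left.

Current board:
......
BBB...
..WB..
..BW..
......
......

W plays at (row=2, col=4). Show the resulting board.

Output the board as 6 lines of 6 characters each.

Answer: ......
BBB...
..WWW.
..BW..
......
......

Derivation:
Place W at (2,4); scan 8 dirs for brackets.
Dir NW: first cell '.' (not opp) -> no flip
Dir N: first cell '.' (not opp) -> no flip
Dir NE: first cell '.' (not opp) -> no flip
Dir W: opp run (2,3) capped by W -> flip
Dir E: first cell '.' (not opp) -> no flip
Dir SW: first cell 'W' (not opp) -> no flip
Dir S: first cell '.' (not opp) -> no flip
Dir SE: first cell '.' (not opp) -> no flip
All flips: (2,3)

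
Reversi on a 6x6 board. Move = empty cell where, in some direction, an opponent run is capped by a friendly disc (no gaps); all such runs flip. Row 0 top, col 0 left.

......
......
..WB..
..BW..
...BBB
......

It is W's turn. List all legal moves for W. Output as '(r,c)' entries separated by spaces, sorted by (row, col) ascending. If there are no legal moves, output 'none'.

Answer: (1,3) (2,4) (3,1) (4,2) (5,3) (5,5)

Derivation:
(1,2): no bracket -> illegal
(1,3): flips 1 -> legal
(1,4): no bracket -> illegal
(2,1): no bracket -> illegal
(2,4): flips 1 -> legal
(3,1): flips 1 -> legal
(3,4): no bracket -> illegal
(3,5): no bracket -> illegal
(4,1): no bracket -> illegal
(4,2): flips 1 -> legal
(5,2): no bracket -> illegal
(5,3): flips 1 -> legal
(5,4): no bracket -> illegal
(5,5): flips 1 -> legal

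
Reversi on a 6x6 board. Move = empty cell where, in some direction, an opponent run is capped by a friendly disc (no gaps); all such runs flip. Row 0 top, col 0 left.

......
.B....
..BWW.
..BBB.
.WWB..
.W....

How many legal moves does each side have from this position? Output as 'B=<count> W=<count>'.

-- B to move --
(1,2): flips 1 -> legal
(1,3): flips 1 -> legal
(1,4): flips 2 -> legal
(1,5): flips 1 -> legal
(2,5): flips 2 -> legal
(3,0): no bracket -> illegal
(3,1): no bracket -> illegal
(3,5): no bracket -> illegal
(4,0): flips 2 -> legal
(5,0): flips 1 -> legal
(5,2): flips 1 -> legal
(5,3): no bracket -> illegal
B mobility = 8
-- W to move --
(0,0): no bracket -> illegal
(0,1): no bracket -> illegal
(0,2): no bracket -> illegal
(1,0): no bracket -> illegal
(1,2): flips 2 -> legal
(1,3): no bracket -> illegal
(2,0): no bracket -> illegal
(2,1): flips 1 -> legal
(2,5): no bracket -> illegal
(3,1): no bracket -> illegal
(3,5): no bracket -> illegal
(4,4): flips 2 -> legal
(4,5): flips 1 -> legal
(5,2): no bracket -> illegal
(5,3): flips 2 -> legal
(5,4): no bracket -> illegal
W mobility = 5

Answer: B=8 W=5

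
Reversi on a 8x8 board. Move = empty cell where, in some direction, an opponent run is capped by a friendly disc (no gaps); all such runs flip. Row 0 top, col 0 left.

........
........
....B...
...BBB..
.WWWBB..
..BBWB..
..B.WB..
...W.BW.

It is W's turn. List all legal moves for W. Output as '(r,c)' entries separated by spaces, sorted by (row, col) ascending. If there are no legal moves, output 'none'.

Answer: (1,4) (1,5) (2,3) (2,5) (3,6) (4,6) (5,1) (5,6) (6,1) (6,3) (6,6) (7,2) (7,4)

Derivation:
(1,3): no bracket -> illegal
(1,4): flips 3 -> legal
(1,5): flips 2 -> legal
(2,2): no bracket -> illegal
(2,3): flips 1 -> legal
(2,5): flips 1 -> legal
(2,6): no bracket -> illegal
(3,2): no bracket -> illegal
(3,6): flips 1 -> legal
(4,6): flips 3 -> legal
(5,1): flips 3 -> legal
(5,6): flips 1 -> legal
(6,1): flips 1 -> legal
(6,3): flips 2 -> legal
(6,6): flips 1 -> legal
(7,1): no bracket -> illegal
(7,2): flips 2 -> legal
(7,4): flips 1 -> legal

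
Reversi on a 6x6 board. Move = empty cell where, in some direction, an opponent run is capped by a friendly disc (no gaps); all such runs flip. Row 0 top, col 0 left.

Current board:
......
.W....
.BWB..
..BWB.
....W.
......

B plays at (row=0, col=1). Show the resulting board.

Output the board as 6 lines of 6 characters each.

Place B at (0,1); scan 8 dirs for brackets.
Dir NW: edge -> no flip
Dir N: edge -> no flip
Dir NE: edge -> no flip
Dir W: first cell '.' (not opp) -> no flip
Dir E: first cell '.' (not opp) -> no flip
Dir SW: first cell '.' (not opp) -> no flip
Dir S: opp run (1,1) capped by B -> flip
Dir SE: first cell '.' (not opp) -> no flip
All flips: (1,1)

Answer: .B....
.B....
.BWB..
..BWB.
....W.
......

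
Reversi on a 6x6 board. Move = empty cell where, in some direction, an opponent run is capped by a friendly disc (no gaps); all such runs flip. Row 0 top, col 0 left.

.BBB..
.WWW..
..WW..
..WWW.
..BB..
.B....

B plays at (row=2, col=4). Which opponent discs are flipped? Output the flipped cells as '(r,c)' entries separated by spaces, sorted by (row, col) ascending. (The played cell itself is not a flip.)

Answer: (1,3) (3,3)

Derivation:
Dir NW: opp run (1,3) capped by B -> flip
Dir N: first cell '.' (not opp) -> no flip
Dir NE: first cell '.' (not opp) -> no flip
Dir W: opp run (2,3) (2,2), next='.' -> no flip
Dir E: first cell '.' (not opp) -> no flip
Dir SW: opp run (3,3) capped by B -> flip
Dir S: opp run (3,4), next='.' -> no flip
Dir SE: first cell '.' (not opp) -> no flip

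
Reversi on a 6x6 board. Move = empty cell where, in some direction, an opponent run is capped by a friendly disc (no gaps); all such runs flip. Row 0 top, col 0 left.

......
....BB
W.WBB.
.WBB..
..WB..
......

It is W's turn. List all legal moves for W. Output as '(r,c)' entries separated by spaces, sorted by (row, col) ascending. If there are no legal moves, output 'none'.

(0,3): no bracket -> illegal
(0,4): no bracket -> illegal
(0,5): no bracket -> illegal
(1,2): no bracket -> illegal
(1,3): no bracket -> illegal
(2,1): no bracket -> illegal
(2,5): flips 2 -> legal
(3,4): flips 2 -> legal
(3,5): no bracket -> illegal
(4,1): no bracket -> illegal
(4,4): flips 2 -> legal
(5,2): no bracket -> illegal
(5,3): no bracket -> illegal
(5,4): no bracket -> illegal

Answer: (2,5) (3,4) (4,4)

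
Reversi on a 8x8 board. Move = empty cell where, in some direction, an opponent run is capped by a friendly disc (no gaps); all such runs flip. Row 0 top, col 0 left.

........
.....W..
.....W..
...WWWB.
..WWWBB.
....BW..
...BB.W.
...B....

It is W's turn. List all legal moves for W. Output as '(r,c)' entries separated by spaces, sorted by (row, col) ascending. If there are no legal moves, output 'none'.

Answer: (3,7) (4,7) (5,3) (5,6) (5,7) (6,5) (7,4)

Derivation:
(2,6): no bracket -> illegal
(2,7): no bracket -> illegal
(3,7): flips 2 -> legal
(4,7): flips 3 -> legal
(5,2): no bracket -> illegal
(5,3): flips 1 -> legal
(5,6): flips 1 -> legal
(5,7): flips 1 -> legal
(6,2): no bracket -> illegal
(6,5): flips 1 -> legal
(7,2): no bracket -> illegal
(7,4): flips 2 -> legal
(7,5): no bracket -> illegal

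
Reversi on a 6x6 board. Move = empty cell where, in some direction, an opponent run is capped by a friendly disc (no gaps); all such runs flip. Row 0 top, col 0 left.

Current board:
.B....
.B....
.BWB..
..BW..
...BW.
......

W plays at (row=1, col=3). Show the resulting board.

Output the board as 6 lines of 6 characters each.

Place W at (1,3); scan 8 dirs for brackets.
Dir NW: first cell '.' (not opp) -> no flip
Dir N: first cell '.' (not opp) -> no flip
Dir NE: first cell '.' (not opp) -> no flip
Dir W: first cell '.' (not opp) -> no flip
Dir E: first cell '.' (not opp) -> no flip
Dir SW: first cell 'W' (not opp) -> no flip
Dir S: opp run (2,3) capped by W -> flip
Dir SE: first cell '.' (not opp) -> no flip
All flips: (2,3)

Answer: .B....
.B.W..
.BWW..
..BW..
...BW.
......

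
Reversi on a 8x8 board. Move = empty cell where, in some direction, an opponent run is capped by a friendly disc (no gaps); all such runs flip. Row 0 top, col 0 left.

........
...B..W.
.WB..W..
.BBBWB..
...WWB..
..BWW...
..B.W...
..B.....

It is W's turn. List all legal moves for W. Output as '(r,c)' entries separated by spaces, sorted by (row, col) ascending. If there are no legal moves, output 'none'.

Answer: (1,1) (2,3) (2,6) (3,0) (3,6) (4,1) (4,6) (5,1) (5,5) (5,6) (6,1) (7,1)

Derivation:
(0,2): no bracket -> illegal
(0,3): no bracket -> illegal
(0,4): no bracket -> illegal
(1,1): flips 2 -> legal
(1,2): no bracket -> illegal
(1,4): no bracket -> illegal
(2,0): no bracket -> illegal
(2,3): flips 2 -> legal
(2,4): no bracket -> illegal
(2,6): flips 1 -> legal
(3,0): flips 3 -> legal
(3,6): flips 2 -> legal
(4,0): no bracket -> illegal
(4,1): flips 1 -> legal
(4,2): no bracket -> illegal
(4,6): flips 1 -> legal
(5,1): flips 1 -> legal
(5,5): flips 2 -> legal
(5,6): flips 1 -> legal
(6,1): flips 1 -> legal
(6,3): no bracket -> illegal
(7,1): flips 1 -> legal
(7,3): no bracket -> illegal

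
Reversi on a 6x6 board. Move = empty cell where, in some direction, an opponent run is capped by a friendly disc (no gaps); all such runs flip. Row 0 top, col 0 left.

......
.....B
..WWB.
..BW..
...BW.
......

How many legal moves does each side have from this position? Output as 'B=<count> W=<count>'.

Answer: B=7 W=5

Derivation:
-- B to move --
(1,1): no bracket -> illegal
(1,2): flips 1 -> legal
(1,3): flips 2 -> legal
(1,4): flips 1 -> legal
(2,1): flips 2 -> legal
(3,1): no bracket -> illegal
(3,4): flips 1 -> legal
(3,5): no bracket -> illegal
(4,2): flips 1 -> legal
(4,5): flips 1 -> legal
(5,3): no bracket -> illegal
(5,4): no bracket -> illegal
(5,5): no bracket -> illegal
B mobility = 7
-- W to move --
(0,4): no bracket -> illegal
(0,5): no bracket -> illegal
(1,3): no bracket -> illegal
(1,4): no bracket -> illegal
(2,1): no bracket -> illegal
(2,5): flips 1 -> legal
(3,1): flips 1 -> legal
(3,4): no bracket -> illegal
(3,5): no bracket -> illegal
(4,1): flips 1 -> legal
(4,2): flips 2 -> legal
(5,2): no bracket -> illegal
(5,3): flips 1 -> legal
(5,4): no bracket -> illegal
W mobility = 5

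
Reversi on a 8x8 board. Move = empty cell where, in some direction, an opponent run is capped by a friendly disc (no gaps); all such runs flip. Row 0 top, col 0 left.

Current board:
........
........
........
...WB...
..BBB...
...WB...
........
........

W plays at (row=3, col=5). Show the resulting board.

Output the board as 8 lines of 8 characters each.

Place W at (3,5); scan 8 dirs for brackets.
Dir NW: first cell '.' (not opp) -> no flip
Dir N: first cell '.' (not opp) -> no flip
Dir NE: first cell '.' (not opp) -> no flip
Dir W: opp run (3,4) capped by W -> flip
Dir E: first cell '.' (not opp) -> no flip
Dir SW: opp run (4,4) capped by W -> flip
Dir S: first cell '.' (not opp) -> no flip
Dir SE: first cell '.' (not opp) -> no flip
All flips: (3,4) (4,4)

Answer: ........
........
........
...WWW..
..BBW...
...WB...
........
........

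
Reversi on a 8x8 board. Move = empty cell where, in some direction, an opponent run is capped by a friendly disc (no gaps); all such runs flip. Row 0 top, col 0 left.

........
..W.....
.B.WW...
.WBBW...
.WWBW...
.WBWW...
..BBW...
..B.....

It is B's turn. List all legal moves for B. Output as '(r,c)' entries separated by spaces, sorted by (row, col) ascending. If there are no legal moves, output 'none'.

Answer: (0,3) (1,3) (1,4) (1,5) (2,5) (3,0) (3,5) (4,0) (4,5) (5,0) (5,5) (6,0) (6,1) (6,5)

Derivation:
(0,1): no bracket -> illegal
(0,2): no bracket -> illegal
(0,3): flips 1 -> legal
(1,1): no bracket -> illegal
(1,3): flips 1 -> legal
(1,4): flips 1 -> legal
(1,5): flips 1 -> legal
(2,0): no bracket -> illegal
(2,2): no bracket -> illegal
(2,5): flips 1 -> legal
(3,0): flips 2 -> legal
(3,5): flips 3 -> legal
(4,0): flips 3 -> legal
(4,5): flips 2 -> legal
(5,0): flips 2 -> legal
(5,5): flips 3 -> legal
(6,0): flips 2 -> legal
(6,1): flips 3 -> legal
(6,5): flips 2 -> legal
(7,3): no bracket -> illegal
(7,4): no bracket -> illegal
(7,5): no bracket -> illegal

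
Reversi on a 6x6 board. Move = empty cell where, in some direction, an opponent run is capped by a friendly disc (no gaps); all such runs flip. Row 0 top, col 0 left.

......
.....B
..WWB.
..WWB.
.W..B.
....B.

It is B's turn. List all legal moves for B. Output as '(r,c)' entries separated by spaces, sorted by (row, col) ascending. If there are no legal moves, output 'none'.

(1,1): flips 2 -> legal
(1,2): flips 1 -> legal
(1,3): no bracket -> illegal
(1,4): no bracket -> illegal
(2,1): flips 2 -> legal
(3,0): no bracket -> illegal
(3,1): flips 2 -> legal
(4,0): no bracket -> illegal
(4,2): flips 1 -> legal
(4,3): no bracket -> illegal
(5,0): no bracket -> illegal
(5,1): no bracket -> illegal
(5,2): no bracket -> illegal

Answer: (1,1) (1,2) (2,1) (3,1) (4,2)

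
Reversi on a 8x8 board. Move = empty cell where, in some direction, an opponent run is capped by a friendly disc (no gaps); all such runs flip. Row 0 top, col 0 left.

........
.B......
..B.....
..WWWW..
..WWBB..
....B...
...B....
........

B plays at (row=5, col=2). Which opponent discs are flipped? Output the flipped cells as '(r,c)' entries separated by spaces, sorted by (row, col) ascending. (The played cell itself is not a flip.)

Answer: (3,2) (4,2)

Derivation:
Dir NW: first cell '.' (not opp) -> no flip
Dir N: opp run (4,2) (3,2) capped by B -> flip
Dir NE: opp run (4,3) (3,4), next='.' -> no flip
Dir W: first cell '.' (not opp) -> no flip
Dir E: first cell '.' (not opp) -> no flip
Dir SW: first cell '.' (not opp) -> no flip
Dir S: first cell '.' (not opp) -> no flip
Dir SE: first cell 'B' (not opp) -> no flip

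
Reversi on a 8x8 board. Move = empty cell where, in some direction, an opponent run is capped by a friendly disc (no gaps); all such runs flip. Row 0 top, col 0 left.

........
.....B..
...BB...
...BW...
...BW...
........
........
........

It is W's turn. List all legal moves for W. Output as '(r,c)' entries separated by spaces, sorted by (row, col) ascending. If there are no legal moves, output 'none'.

Answer: (1,2) (1,4) (2,2) (3,2) (4,2) (5,2)

Derivation:
(0,4): no bracket -> illegal
(0,5): no bracket -> illegal
(0,6): no bracket -> illegal
(1,2): flips 1 -> legal
(1,3): no bracket -> illegal
(1,4): flips 1 -> legal
(1,6): no bracket -> illegal
(2,2): flips 1 -> legal
(2,5): no bracket -> illegal
(2,6): no bracket -> illegal
(3,2): flips 1 -> legal
(3,5): no bracket -> illegal
(4,2): flips 1 -> legal
(5,2): flips 1 -> legal
(5,3): no bracket -> illegal
(5,4): no bracket -> illegal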